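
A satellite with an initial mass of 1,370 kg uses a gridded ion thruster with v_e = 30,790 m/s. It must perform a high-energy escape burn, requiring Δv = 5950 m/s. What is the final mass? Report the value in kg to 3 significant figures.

m₀/m_f = exp(Δv / v_e) = exp(5950 / 30790.0) = exp(0.1932) = 1.2132.
m_f = m₀ / 1.2132 = 1,370 / 1.2132 = 1,129.24 kg.

final mass ≈ 1130 kg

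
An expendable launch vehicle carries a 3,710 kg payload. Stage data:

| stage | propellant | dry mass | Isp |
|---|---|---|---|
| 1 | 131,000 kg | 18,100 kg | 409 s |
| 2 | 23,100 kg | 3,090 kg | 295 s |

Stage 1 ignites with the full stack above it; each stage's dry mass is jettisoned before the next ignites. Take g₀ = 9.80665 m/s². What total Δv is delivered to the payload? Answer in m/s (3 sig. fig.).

Δv ≈ 9560 m/s

Ignition mass of stage 1 = 131,000+18,100 + 23,100+3,090 + 3,710 = 179,000 kg.
Stage 1: m₀ = 179,000 kg, m_f = 179,000 − 131,000 = 48,000 kg; Δv = 409×9.80665×ln(3.729) = 4010.9×1.3162 ≈ 5279 m/s.
Stage 2: m₀ = 29,900 kg, m_f = 29,900 − 23,100 = 6,800 kg; Δv = 295×9.80665×ln(4.397) = 2893.0×1.4809 ≈ 4284 m/s.
Total Δv = 5279 + 4284 = 9563 m/s.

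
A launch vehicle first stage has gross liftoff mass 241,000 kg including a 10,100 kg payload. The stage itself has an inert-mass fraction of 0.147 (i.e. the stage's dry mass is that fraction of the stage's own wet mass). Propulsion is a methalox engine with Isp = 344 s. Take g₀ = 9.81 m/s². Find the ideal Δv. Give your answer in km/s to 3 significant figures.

Stage wet mass = m₀ − payload = 241,000 − 10,100 = 230,900 kg.
Stage dry mass = ε × stage wet mass = 0.147 × 230,900 = 33,942.3 kg.
Burnout mass m_f = stage dry + payload = 33,942.3 + 10,100 = 44,042.3 kg.
v_e = Isp · g₀ = 344 × 9.81 = 3374.6 m/s.
Rocket equation: Δv = v_e · ln(241,000/44,042.3) = 3374.6 × ln(5.472) = 3374.6 × 1.6996 ≈ 5736 m/s.

Δv ≈ 5.74 km/s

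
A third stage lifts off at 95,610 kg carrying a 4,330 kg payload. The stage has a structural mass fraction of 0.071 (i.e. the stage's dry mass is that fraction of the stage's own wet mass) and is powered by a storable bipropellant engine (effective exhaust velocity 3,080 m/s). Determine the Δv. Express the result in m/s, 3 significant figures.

Δv ≈ 6710 m/s

Stage wet mass = m₀ − payload = 95,610 − 4,330 = 91,280 kg.
Stage dry mass = ε × stage wet mass = 0.071 × 91,280 = 6,480.88 kg.
Burnout mass m_f = stage dry + payload = 6,480.88 + 4,330 = 10,810.88 kg.
Δv = v_e · ln(95,610/10,810.88) = 3080.0 × ln(8.844) = 3080.0 × 2.1797 ≈ 6714 m/s.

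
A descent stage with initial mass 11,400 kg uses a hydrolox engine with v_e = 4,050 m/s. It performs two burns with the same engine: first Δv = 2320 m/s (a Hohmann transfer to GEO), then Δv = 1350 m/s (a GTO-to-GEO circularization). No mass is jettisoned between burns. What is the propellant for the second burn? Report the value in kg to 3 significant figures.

propellant for the second burn ≈ 1820 kg

After the first burn: m = 11400 × exp(−2320/4050.0) = 11400 × 0.56392 = 6,428.69 kg.
After the second burn: m = 6,428.69 × exp(−1350/4050.0) = 6,428.69 × 0.71653 = 4,606.35 kg.
Second-burn propellant = 6,428.69 − 4,606.35 = 1,822.34 kg.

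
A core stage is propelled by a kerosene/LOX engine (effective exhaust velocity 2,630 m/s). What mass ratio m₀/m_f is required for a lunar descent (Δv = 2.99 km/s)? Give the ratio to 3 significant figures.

From the ideal rocket equation, m₀/m_f = exp(Δv / v_e) = exp(2990 / 2630.0) = exp(1.1369) = 3.1170.

mass ratio ≈ 3.12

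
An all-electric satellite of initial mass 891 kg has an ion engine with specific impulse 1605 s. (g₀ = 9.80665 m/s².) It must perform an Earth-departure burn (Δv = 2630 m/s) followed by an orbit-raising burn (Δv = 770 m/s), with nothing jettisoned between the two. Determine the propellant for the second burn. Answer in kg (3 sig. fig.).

v_e = Isp · g₀ = 1605 × 9.80665 = 15739.7 m/s.
After the first burn: m = 891 × exp(−2630/15739.7) = 891 × 0.84612 = 753.893 kg.
After the second burn: m = 753.893 × exp(−770/15739.7) = 753.893 × 0.95226 = 717.902 kg.
Second-burn propellant = 753.893 − 717.902 = 35.991 kg.

propellant for the second burn ≈ 36.0 kg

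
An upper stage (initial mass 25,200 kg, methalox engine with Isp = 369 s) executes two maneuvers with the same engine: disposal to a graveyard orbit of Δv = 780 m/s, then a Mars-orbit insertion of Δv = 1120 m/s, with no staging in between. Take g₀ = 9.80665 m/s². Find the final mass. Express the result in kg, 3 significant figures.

final mass ≈ 14900 kg

v_e = Isp · g₀ = 369 × 9.80665 = 3618.7 m/s.
After the first burn: m = 25200 × exp(−780/3618.7) = 25200 × 0.80610 = 20,313.7 kg.
After the second burn: m = 20,313.7 × exp(−1120/3618.7) = 20,313.7 × 0.73381 = 14,906.4 kg.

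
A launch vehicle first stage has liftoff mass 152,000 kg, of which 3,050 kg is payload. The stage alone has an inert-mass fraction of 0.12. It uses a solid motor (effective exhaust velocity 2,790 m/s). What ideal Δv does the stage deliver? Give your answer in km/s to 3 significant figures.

Stage wet mass = m₀ − payload = 152,000 − 3,050 = 148,950 kg.
Stage dry mass = ε × stage wet mass = 0.12 × 148,950 = 17,874 kg.
Burnout mass m_f = stage dry + payload = 17,874 + 3,050 = 20,924 kg.
From the ideal rocket equation, Δv = v_e · ln(152,000/20,924) = 2790.0 × ln(7.264) = 2790.0 × 1.9830 ≈ 5533 m/s.

Δv ≈ 5.53 km/s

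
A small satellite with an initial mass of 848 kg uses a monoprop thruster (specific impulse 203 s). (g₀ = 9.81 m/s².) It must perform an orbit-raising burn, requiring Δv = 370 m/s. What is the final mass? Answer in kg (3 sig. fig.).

v_e = Isp · g₀ = 203 × 9.81 = 1991.4 m/s.
m₀/m_f = exp(Δv / v_e) = exp(370 / 1991.4) = exp(0.1858) = 1.2042.
m_f = m₀ / 1.2042 = 848 / 1.2042 = 704.202 kg.

final mass ≈ 704 kg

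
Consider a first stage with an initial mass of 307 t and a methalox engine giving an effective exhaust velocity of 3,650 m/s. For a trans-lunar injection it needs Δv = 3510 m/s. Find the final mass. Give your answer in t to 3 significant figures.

final mass ≈ 117 t

Rocket equation: m₀/m_f = exp(Δv / v_e) = exp(3510 / 3650.0) = exp(0.9616) = 2.6160.
m_f = m₀ / 2.6160 = 307 / 2.6160 = 117.355 t.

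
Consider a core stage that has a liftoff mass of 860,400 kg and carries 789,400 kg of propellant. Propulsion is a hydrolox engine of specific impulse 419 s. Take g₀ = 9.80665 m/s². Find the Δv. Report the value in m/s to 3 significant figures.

Δv ≈ 10300 m/s

v_e = Isp · g₀ = 419 × 9.80665 = 4109.0 m/s.
m_f = m₀ − m_prop = 860,400 − 789,400 = 71,000 kg.
Δv = v_e · ln(m₀/m_f) = 4109.0 × ln(12.12) = 4109.0 × 2.4947 ≈ 10250.8 m/s.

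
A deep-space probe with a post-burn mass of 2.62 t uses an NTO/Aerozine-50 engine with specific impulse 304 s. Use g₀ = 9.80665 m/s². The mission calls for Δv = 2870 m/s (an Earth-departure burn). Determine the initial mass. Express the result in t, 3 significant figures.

v_e = Isp · g₀ = 304 × 9.80665 = 2981.2 m/s.
By the Tsiolkovsky rocket equation, m₀/m_f = exp(Δv / v_e) = exp(2870 / 2981.2) = exp(0.9627) = 2.6187.
m₀ = m_f × 2.6187 = 2.62 × 2.6187 = 6.86099 t.

initial mass ≈ 6.86 t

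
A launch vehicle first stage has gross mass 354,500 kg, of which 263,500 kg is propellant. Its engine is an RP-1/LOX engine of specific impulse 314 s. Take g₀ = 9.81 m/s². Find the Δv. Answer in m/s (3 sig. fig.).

v_e = Isp · g₀ = 314 × 9.81 = 3080.3 m/s.
m_f = m₀ − m_prop = 354,500 − 263,500 = 91,000 kg.
Rocket equation: Δv = v_e · ln(m₀/m_f) = 3080.3 × ln(3.896) = 3080.3 × 1.3598 ≈ 4188.8 m/s.

Δv ≈ 4190 m/s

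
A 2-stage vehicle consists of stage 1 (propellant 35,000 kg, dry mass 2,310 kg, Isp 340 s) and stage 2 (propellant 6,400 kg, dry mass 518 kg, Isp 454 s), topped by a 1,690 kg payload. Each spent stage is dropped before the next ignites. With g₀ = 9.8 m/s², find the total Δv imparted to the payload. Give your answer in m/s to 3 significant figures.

Ignition mass of stage 1 = 35,000+2,310 + 6,400+518 + 1,690 = 45,918 kg.
Stage 1: m₀ = 45,918 kg, m_f = 45,918 − 35,000 = 10,918 kg; Δv = 340×9.8×ln(4.206) = 3332.0×1.4364 ≈ 4786 m/s.
Stage 2: m₀ = 8,608 kg, m_f = 8,608 − 6,400 = 2,208 kg; Δv = 454×9.8×ln(3.899) = 4449.2×1.3606 ≈ 6054 m/s.
Total Δv = 4786 + 6054 = 10840 m/s.

Δv ≈ 10800 m/s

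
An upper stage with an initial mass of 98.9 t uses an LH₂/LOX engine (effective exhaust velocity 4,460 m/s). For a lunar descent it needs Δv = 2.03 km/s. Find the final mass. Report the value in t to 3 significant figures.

final mass ≈ 62.7 t

From the ideal rocket equation, m₀/m_f = exp(Δv / v_e) = exp(2030 / 4460.0) = exp(0.4552) = 1.5764.
m_f = m₀ / 1.5764 = 98.9 / 1.5764 = 62.7379 t.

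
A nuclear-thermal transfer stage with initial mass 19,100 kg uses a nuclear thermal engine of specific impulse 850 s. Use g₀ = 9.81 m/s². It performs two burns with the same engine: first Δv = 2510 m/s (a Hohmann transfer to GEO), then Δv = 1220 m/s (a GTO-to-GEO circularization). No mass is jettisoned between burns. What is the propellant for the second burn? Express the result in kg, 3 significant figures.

v_e = Isp · g₀ = 850 × 9.81 = 8338.5 m/s.
After the first burn: m = 19100 × exp(−2510/8338.5) = 19100 × 0.74007 = 14,135.3 kg.
After the second burn: m = 14,135.3 × exp(−1220/8338.5) = 14,135.3 × 0.86389 = 12,211.3 kg.
Second-burn propellant = 14,135.3 − 12,211.3 = 1,924 kg.

propellant for the second burn ≈ 1920 kg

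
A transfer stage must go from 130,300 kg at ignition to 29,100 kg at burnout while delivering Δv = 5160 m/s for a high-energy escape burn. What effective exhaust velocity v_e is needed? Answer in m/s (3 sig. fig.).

v_e ≈ 3440 m/s

ln(m₀/m_f) = ln(130300/29100) = ln(4.478) = 1.4991.
Using Δv = v_e ln(m₀/m_f): v_e = Δv / ln(m₀/m_f) = 5160 / 1.4991 = 3442.1 m/s.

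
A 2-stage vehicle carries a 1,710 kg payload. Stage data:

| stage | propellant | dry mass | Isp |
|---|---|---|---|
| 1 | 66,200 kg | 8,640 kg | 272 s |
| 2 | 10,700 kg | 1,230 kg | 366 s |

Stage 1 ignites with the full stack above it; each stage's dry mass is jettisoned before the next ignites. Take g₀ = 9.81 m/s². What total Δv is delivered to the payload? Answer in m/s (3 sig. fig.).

Ignition mass of stage 1 = 66,200+8,640 + 10,700+1,230 + 1,710 = 88,480 kg.
Stage 1: m₀ = 88,480 kg, m_f = 88,480 − 66,200 = 22,280 kg; Δv = 272×9.81×ln(3.971) = 2668.3×1.3791 ≈ 3680 m/s.
Stage 2: m₀ = 13,640 kg, m_f = 13,640 − 10,700 = 2,940 kg; Δv = 366×9.81×ln(4.639) = 3590.5×1.5346 ≈ 5510 m/s.
Total Δv = 3680 + 5510 = 9190 m/s.

Δv ≈ 9190 m/s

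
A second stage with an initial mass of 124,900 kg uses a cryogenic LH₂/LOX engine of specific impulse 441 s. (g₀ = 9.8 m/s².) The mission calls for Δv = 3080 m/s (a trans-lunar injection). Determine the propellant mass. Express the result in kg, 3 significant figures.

v_e = Isp · g₀ = 441 × 9.8 = 4321.8 m/s.
m₀/m_f = exp(Δv / v_e) = exp(3080 / 4321.8) = exp(0.7127) = 2.0394.
m_f = 124,900 / 2.0394 = 61,243.5 kg, so propellant = m₀ − m_f = 124,900 − 61,243.5 = 63,656.5 kg.

propellant mass ≈ 63700 kg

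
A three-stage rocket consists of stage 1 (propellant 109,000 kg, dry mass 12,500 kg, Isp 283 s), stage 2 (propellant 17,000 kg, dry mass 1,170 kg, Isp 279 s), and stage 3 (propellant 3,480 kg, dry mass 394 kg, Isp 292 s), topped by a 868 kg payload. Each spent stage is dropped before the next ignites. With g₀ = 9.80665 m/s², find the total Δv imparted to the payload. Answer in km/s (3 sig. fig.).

Ignition mass of stage 1 = 109,000+12,500 + 17,000+1,170 + 3,480+394 + 868 = 144,412 kg.
Stage 1: m₀ = 144,412 kg, m_f = 144,412 − 109,000 = 35,412 kg; Δv = 283×9.80665×ln(4.078) = 2775.3×1.4056 ≈ 3901 m/s.
Stage 2: m₀ = 22,912 kg, m_f = 22,912 − 17,000 = 5,912 kg; Δv = 279×9.80665×ln(3.876) = 2736.1×1.3547 ≈ 3706 m/s.
Stage 3: m₀ = 4,742 kg, m_f = 4,742 − 3,480 = 1,262 kg; Δv = 292×9.80665×ln(3.758) = 2863.5×1.3238 ≈ 3791 m/s.
Total Δv = 3901 + 3706 + 3791 = 11398 m/s.

Δv ≈ 11.4 km/s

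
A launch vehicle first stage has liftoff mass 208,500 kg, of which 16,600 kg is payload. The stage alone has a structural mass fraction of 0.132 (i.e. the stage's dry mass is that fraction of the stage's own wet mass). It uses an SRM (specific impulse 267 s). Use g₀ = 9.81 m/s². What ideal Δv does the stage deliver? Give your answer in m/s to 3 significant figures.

Δv ≈ 4200 m/s

Stage wet mass = m₀ − payload = 208,500 − 16,600 = 191,900 kg.
Stage dry mass = ε × stage wet mass = 0.132 × 191,900 = 25,330.8 kg.
Burnout mass m_f = stage dry + payload = 25,330.8 + 16,600 = 41,930.8 kg.
v_e = Isp · g₀ = 267 × 9.81 = 2619.3 m/s.
Δv = v_e · ln(208,500/41,930.8) = 2619.3 × ln(4.972) = 2619.3 × 1.6039 ≈ 4201 m/s.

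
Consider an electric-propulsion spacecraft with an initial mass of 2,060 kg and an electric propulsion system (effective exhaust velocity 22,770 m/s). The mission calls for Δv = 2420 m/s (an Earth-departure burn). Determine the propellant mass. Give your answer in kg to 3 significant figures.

propellant mass ≈ 208 kg

Rocket equation: m₀/m_f = exp(Δv / v_e) = exp(2420 / 22770.0) = exp(0.1063) = 1.1121.
m_f = 2,060 / 1.1121 = 1,852.35 kg, so propellant = m₀ − m_f = 2,060 − 1,852.35 = 207.65 kg.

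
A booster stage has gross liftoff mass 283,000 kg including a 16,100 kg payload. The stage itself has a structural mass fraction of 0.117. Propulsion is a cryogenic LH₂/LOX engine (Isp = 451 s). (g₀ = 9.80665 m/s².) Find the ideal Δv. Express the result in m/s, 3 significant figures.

Δv ≈ 7910 m/s

Stage wet mass = m₀ − payload = 283,000 − 16,100 = 266,900 kg.
Stage dry mass = ε × stage wet mass = 0.117 × 266,900 = 31,227.3 kg.
Burnout mass m_f = stage dry + payload = 31,227.3 + 16,100 = 47,327.3 kg.
v_e = Isp · g₀ = 451 × 9.80665 = 4422.8 m/s.
From the ideal rocket equation, Δv = v_e · ln(283,000/47,327.3) = 4422.8 × ln(5.98) = 4422.8 × 1.7884 ≈ 7910 m/s.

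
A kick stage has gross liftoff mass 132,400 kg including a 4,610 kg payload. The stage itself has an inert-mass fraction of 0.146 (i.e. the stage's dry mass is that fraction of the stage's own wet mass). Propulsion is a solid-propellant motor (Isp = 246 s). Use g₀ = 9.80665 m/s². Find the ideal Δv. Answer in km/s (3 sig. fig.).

Stage wet mass = m₀ − payload = 132,400 − 4,610 = 127,790 kg.
Stage dry mass = ε × stage wet mass = 0.146 × 127,790 = 18,657.3 kg.
Burnout mass m_f = stage dry + payload = 18,657.3 + 4,610 = 23,267.3 kg.
v_e = Isp · g₀ = 246 × 9.80665 = 2412.4 m/s.
Δv = v_e · ln(132,400/23,267.3) = 2412.4 × ln(5.69) = 2412.4 × 1.7388 ≈ 4195 m/s.

Δv ≈ 4.19 km/s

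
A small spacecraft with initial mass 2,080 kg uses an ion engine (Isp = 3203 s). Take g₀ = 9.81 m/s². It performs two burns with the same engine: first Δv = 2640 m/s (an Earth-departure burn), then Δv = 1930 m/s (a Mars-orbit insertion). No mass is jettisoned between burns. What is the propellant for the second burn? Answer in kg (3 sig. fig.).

propellant for the second burn ≈ 114 kg

v_e = Isp · g₀ = 3203 × 9.81 = 31421.4 m/s.
After the first burn: m = 2080 × exp(−2640/31421.4) = 2080 × 0.91941 = 1,912.37 kg.
After the second burn: m = 1,912.37 × exp(−1930/31421.4) = 1,912.37 × 0.94043 = 1,798.45 kg.
Second-burn propellant = 1,912.37 − 1,798.45 = 113.92 kg.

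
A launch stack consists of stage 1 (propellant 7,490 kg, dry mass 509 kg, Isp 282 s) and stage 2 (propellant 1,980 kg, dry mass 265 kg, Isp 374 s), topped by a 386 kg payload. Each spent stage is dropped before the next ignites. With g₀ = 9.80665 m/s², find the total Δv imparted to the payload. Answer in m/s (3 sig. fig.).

Ignition mass of stage 1 = 7,490+509 + 1,980+265 + 386 = 10,630 kg.
Stage 1: m₀ = 10,630 kg, m_f = 10,630 − 7,490 = 3,140 kg; Δv = 282×9.80665×ln(3.385) = 2765.5×1.2195 ≈ 3372 m/s.
Stage 2: m₀ = 2,631 kg, m_f = 2,631 − 1,980 = 651 kg; Δv = 374×9.80665×ln(4.041) = 3667.7×1.3966 ≈ 5122 m/s.
Total Δv = 3372 + 5122 = 8494 m/s.

Δv ≈ 8490 m/s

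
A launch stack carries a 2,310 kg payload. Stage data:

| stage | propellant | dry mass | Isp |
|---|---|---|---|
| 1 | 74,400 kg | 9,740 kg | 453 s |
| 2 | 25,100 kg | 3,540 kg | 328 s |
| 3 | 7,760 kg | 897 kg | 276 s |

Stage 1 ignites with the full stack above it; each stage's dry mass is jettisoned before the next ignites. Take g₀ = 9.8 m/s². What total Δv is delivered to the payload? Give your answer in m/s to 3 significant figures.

Δv ≈ 10600 m/s

Ignition mass of stage 1 = 74,400+9,740 + 25,100+3,540 + 7,760+897 + 2,310 = 123,747 kg.
Stage 1: m₀ = 123,747 kg, m_f = 123,747 − 74,400 = 49,347 kg; Δv = 453×9.8×ln(2.508) = 4439.4×0.9194 ≈ 4081 m/s.
Stage 2: m₀ = 39,607 kg, m_f = 39,607 − 25,100 = 14,507 kg; Δv = 328×9.8×ln(2.73) = 3214.4×1.0044 ≈ 3228 m/s.
Stage 3: m₀ = 10,967 kg, m_f = 10,967 − 7,760 = 3,207 kg; Δv = 276×9.8×ln(3.42) = 2704.8×1.2296 ≈ 3326 m/s.
Total Δv = 4081 + 3228 + 3326 = 10635 m/s.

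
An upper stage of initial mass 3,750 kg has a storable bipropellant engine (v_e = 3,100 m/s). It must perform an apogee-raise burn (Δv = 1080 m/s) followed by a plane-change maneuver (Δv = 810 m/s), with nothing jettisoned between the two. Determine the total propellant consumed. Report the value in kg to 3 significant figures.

total propellant consumed ≈ 1710 kg

After the first burn: m = 3750 × exp(−1080/3100.0) = 3750 × 0.70583 = 2,646.86 kg.
After the second burn: m = 2,646.86 × exp(−810/3100.0) = 2,646.86 × 0.77006 = 2,038.24 kg.
Total propellant = m₀ − m_final = 3750 − 2,038.24 = 1,711.76 kg.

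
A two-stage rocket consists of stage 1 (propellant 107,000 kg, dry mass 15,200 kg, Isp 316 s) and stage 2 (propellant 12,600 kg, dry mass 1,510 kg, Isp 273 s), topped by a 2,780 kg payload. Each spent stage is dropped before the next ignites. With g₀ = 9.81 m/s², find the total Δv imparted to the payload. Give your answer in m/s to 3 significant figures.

Δv ≈ 8220 m/s

Ignition mass of stage 1 = 107,000+15,200 + 12,600+1,510 + 2,780 = 139,090 kg.
Stage 1: m₀ = 139,090 kg, m_f = 139,090 − 107,000 = 32,090 kg; Δv = 316×9.81×ln(4.334) = 3100.0×1.4666 ≈ 4546 m/s.
Stage 2: m₀ = 16,890 kg, m_f = 16,890 − 12,600 = 4,290 kg; Δv = 273×9.81×ln(3.937) = 2678.1×1.3704 ≈ 3670 m/s.
Total Δv = 4546 + 3670 = 8216 m/s.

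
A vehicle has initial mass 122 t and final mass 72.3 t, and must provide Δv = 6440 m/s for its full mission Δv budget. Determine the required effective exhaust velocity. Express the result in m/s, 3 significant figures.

v_e ≈ 12300 m/s

ln(m₀/m_f) = ln(122000/72300) = ln(1.687) = 0.5232.
From the ideal rocket equation, v_e = Δv / ln(m₀/m_f) = 6440 / 0.5232 = 12308.9 m/s.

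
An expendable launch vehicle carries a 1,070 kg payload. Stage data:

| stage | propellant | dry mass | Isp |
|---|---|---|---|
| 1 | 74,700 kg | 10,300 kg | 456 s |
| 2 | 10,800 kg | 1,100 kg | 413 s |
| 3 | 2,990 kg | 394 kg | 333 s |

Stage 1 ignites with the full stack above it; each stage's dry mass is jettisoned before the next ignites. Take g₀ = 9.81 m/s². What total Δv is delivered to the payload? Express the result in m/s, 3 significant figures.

Ignition mass of stage 1 = 74,700+10,300 + 10,800+1,100 + 2,990+394 + 1,070 = 101,354 kg.
Stage 1: m₀ = 101,354 kg, m_f = 101,354 − 74,700 = 26,654 kg; Δv = 456×9.81×ln(3.803) = 4473.4×1.3357 ≈ 5975 m/s.
Stage 2: m₀ = 16,354 kg, m_f = 16,354 − 10,800 = 5,554 kg; Δv = 413×9.81×ln(2.945) = 4051.5×1.0800 ≈ 4375 m/s.
Stage 3: m₀ = 4,454 kg, m_f = 4,454 − 2,990 = 1,464 kg; Δv = 333×9.81×ln(3.042) = 3266.7×1.1126 ≈ 3635 m/s.
Total Δv = 5975 + 4375 + 3635 = 13985 m/s.

Δv ≈ 14000 m/s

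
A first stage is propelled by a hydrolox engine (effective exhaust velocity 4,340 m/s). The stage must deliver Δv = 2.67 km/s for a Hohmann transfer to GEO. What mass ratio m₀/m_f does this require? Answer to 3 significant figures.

mass ratio ≈ 1.85

m₀/m_f = exp(Δv / v_e) = exp(2670 / 4340.0) = exp(0.6152) = 1.8500.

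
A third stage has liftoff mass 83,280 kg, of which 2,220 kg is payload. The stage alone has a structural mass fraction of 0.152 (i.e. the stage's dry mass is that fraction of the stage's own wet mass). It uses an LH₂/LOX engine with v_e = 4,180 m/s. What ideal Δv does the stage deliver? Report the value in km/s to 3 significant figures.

Stage wet mass = m₀ − payload = 83,280 − 2,220 = 81,060 kg.
Stage dry mass = ε × stage wet mass = 0.152 × 81,060 = 12,321.1 kg.
Burnout mass m_f = stage dry + payload = 12,321.1 + 2,220 = 14,541.1 kg.
By the Tsiolkovsky rocket equation, Δv = v_e · ln(83,280/14,541.1) = 4180.0 × ln(5.727) = 4180.0 × 1.7452 ≈ 7295 m/s.

Δv ≈ 7.30 km/s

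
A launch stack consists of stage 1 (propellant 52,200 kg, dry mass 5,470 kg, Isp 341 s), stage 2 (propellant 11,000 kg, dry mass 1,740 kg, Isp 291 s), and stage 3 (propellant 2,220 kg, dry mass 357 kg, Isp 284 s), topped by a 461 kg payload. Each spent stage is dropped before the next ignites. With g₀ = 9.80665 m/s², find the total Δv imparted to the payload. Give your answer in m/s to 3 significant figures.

Δv ≈ 11200 m/s

Ignition mass of stage 1 = 52,200+5,470 + 11,000+1,740 + 2,220+357 + 461 = 73,448 kg.
Stage 1: m₀ = 73,448 kg, m_f = 73,448 − 52,200 = 21,248 kg; Δv = 341×9.80665×ln(3.457) = 3344.1×1.2403 ≈ 4148 m/s.
Stage 2: m₀ = 15,778 kg, m_f = 15,778 − 11,000 = 4,778 kg; Δv = 291×9.80665×ln(3.302) = 2853.7×1.1946 ≈ 3409 m/s.
Stage 3: m₀ = 3,038 kg, m_f = 3,038 − 2,220 = 818 kg; Δv = 284×9.80665×ln(3.714) = 2785.1×1.3121 ≈ 3654 m/s.
Total Δv = 4148 + 3409 + 3654 = 11211 m/s.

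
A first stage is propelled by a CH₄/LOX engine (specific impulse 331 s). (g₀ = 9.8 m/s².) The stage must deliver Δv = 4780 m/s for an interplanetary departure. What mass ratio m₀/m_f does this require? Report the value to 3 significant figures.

v_e = Isp · g₀ = 331 × 9.8 = 3243.8 m/s.
Rocket equation: m₀/m_f = exp(Δv / v_e) = exp(4780 / 3243.8) = exp(1.4736) = 4.3648.

mass ratio ≈ 4.36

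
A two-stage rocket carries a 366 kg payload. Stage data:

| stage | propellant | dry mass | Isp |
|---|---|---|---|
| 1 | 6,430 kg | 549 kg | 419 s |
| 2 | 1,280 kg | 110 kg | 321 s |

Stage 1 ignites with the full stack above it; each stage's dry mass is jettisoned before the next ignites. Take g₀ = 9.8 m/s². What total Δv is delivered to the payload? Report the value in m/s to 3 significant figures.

Ignition mass of stage 1 = 6,430+549 + 1,280+110 + 366 = 8,735 kg.
Stage 1: m₀ = 8,735 kg, m_f = 8,735 − 6,430 = 2,305 kg; Δv = 419×9.8×ln(3.79) = 4106.2×1.3323 ≈ 5471 m/s.
Stage 2: m₀ = 1,756 kg, m_f = 1,756 − 1,280 = 476 kg; Δv = 321×9.8×ln(3.689) = 3145.8×1.3054 ≈ 4106 m/s.
Total Δv = 5471 + 4106 = 9577 m/s.

Δv ≈ 9580 m/s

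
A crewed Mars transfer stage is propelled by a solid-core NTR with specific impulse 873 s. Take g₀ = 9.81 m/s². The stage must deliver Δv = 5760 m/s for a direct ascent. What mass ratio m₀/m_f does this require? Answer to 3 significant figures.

mass ratio ≈ 1.96

v_e = Isp · g₀ = 873 × 9.81 = 8564.1 m/s.
Using Δv = v_e ln(m₀/m_f): m₀/m_f = exp(Δv / v_e) = exp(5760 / 8564.1) = exp(0.6726) = 1.9593.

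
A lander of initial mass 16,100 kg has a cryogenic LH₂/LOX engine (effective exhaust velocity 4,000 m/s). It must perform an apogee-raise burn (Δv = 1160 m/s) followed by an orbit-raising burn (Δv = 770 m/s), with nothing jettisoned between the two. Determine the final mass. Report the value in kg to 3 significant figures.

final mass ≈ 9940 kg

After the first burn: m = 16100 × exp(−1160/4000.0) = 16100 × 0.74826 = 12,047 kg.
After the second burn: m = 12,047 × exp(−770/4000.0) = 12,047 × 0.82489 = 9,937.45 kg.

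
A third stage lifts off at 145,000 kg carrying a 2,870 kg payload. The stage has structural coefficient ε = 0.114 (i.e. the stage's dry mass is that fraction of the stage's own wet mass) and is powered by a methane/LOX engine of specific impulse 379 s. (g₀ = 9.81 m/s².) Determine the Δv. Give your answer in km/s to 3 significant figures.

Stage wet mass = m₀ − payload = 145,000 − 2,870 = 142,130 kg.
Stage dry mass = ε × stage wet mass = 0.114 × 142,130 = 16,202.8 kg.
Burnout mass m_f = stage dry + payload = 16,202.8 + 2,870 = 19,072.8 kg.
v_e = Isp · g₀ = 379 × 9.81 = 3718.0 m/s.
Δv = v_e · ln(145,000/19,072.8) = 3718.0 × ln(7.602) = 3718.0 × 2.0285 ≈ 7542 m/s.

Δv ≈ 7.54 km/s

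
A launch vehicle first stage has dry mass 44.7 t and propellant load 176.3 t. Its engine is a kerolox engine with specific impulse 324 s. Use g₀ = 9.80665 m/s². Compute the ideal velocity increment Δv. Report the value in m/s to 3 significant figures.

v_e = Isp · g₀ = 324 × 9.80665 = 3177.4 m/s.
m₀ = m_dry + m_prop = 44.7 + 176.3 = 221 t.
By the Tsiolkovsky rocket equation, Δv = v_e · ln(m₀/m_f) = 3177.4 × ln(4.944) = 3177.4 × 1.5982 ≈ 5078.0 m/s.

Δv ≈ 5080 m/s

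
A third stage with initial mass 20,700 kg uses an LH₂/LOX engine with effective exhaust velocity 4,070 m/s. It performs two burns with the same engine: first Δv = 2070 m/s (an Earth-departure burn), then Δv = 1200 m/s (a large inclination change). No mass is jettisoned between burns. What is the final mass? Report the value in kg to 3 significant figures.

final mass ≈ 9270 kg

After the first burn: m = 20700 × exp(−2070/4070.0) = 20700 × 0.60134 = 12,447.7 kg.
After the second burn: m = 12,447.7 × exp(−1200/4070.0) = 12,447.7 × 0.74465 = 9,269.18 kg.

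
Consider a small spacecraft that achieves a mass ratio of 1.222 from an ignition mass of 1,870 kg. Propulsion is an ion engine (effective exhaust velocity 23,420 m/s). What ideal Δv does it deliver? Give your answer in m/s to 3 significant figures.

Δv ≈ 4700 m/s

Δv = v_e · ln(1.222) = 23420.0 × 0.2005 ≈ 4695.4 m/s.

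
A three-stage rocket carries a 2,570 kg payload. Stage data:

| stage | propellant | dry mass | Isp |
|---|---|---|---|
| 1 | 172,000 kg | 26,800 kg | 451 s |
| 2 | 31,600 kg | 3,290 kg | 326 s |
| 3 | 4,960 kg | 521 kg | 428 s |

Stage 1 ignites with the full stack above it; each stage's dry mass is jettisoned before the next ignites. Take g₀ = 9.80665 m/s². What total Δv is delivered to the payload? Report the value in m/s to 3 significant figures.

Δv ≈ 13800 m/s

Ignition mass of stage 1 = 172,000+26,800 + 31,600+3,290 + 4,960+521 + 2,570 = 241,741 kg.
Stage 1: m₀ = 241,741 kg, m_f = 241,741 − 172,000 = 69,741 kg; Δv = 451×9.80665×ln(3.466) = 4422.8×1.2431 ≈ 5498 m/s.
Stage 2: m₀ = 42,941 kg, m_f = 42,941 − 31,600 = 11,341 kg; Δv = 326×9.80665×ln(3.786) = 3197.0×1.3314 ≈ 4256 m/s.
Stage 3: m₀ = 8,051 kg, m_f = 8,051 − 4,960 = 3,091 kg; Δv = 428×9.80665×ln(2.605) = 4197.2×0.9573 ≈ 4018 m/s.
Total Δv = 5498 + 4256 + 4018 = 13772 m/s.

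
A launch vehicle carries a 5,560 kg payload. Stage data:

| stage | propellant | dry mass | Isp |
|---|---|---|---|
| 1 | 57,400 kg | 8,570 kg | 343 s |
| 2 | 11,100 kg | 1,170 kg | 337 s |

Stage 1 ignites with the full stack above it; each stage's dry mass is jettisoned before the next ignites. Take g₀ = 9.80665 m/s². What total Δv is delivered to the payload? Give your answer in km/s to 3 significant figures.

Δv ≈ 7.11 km/s

Ignition mass of stage 1 = 57,400+8,570 + 11,100+1,170 + 5,560 = 83,800 kg.
Stage 1: m₀ = 83,800 kg, m_f = 83,800 − 57,400 = 26,400 kg; Δv = 343×9.80665×ln(3.174) = 3363.7×1.1551 ≈ 3885 m/s.
Stage 2: m₀ = 17,830 kg, m_f = 17,830 − 11,100 = 6,730 kg; Δv = 337×9.80665×ln(2.649) = 3304.8×0.9743 ≈ 3220 m/s.
Total Δv = 3885 + 3220 = 7105 m/s.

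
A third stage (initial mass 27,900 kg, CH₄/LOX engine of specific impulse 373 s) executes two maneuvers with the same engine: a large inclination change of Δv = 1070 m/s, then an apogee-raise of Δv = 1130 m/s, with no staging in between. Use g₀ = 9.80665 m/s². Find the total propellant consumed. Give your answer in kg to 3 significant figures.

total propellant consumed ≈ 12600 kg

v_e = Isp · g₀ = 373 × 9.80665 = 3657.9 m/s.
After the first burn: m = 27900 × exp(−1070/3657.9) = 27900 × 0.74638 = 20,824 kg.
After the second burn: m = 20,824 × exp(−1130/3657.9) = 20,824 × 0.73424 = 15,289.8 kg.
Total propellant = m₀ − m_final = 27900 − 15,289.8 = 12,610.2 kg.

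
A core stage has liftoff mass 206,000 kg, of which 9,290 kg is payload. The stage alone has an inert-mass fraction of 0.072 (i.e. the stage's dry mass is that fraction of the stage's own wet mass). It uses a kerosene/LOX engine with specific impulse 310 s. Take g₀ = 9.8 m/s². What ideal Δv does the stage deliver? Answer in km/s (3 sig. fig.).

Stage wet mass = m₀ − payload = 206,000 − 9,290 = 196,710 kg.
Stage dry mass = ε × stage wet mass = 0.072 × 196,710 = 14,163.1 kg.
Burnout mass m_f = stage dry + payload = 14,163.1 + 9,290 = 23,453.1 kg.
v_e = Isp · g₀ = 310 × 9.8 = 3038.0 m/s.
Using Δv = v_e ln(m₀/m_f): Δv = v_e · ln(206,000/23,453.1) = 3038.0 × ln(8.783) = 3038.0 × 2.1729 ≈ 6601 m/s.

Δv ≈ 6.60 km/s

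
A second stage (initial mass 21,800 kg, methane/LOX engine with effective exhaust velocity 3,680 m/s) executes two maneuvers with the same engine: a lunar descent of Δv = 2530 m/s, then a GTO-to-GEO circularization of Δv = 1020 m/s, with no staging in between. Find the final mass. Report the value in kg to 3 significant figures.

After the first burn: m = 21800 × exp(−2530/3680.0) = 21800 × 0.50283 = 10,961.7 kg.
After the second burn: m = 10,961.7 × exp(−1020/3680.0) = 10,961.7 × 0.75792 = 8,308.09 kg.

final mass ≈ 8310 kg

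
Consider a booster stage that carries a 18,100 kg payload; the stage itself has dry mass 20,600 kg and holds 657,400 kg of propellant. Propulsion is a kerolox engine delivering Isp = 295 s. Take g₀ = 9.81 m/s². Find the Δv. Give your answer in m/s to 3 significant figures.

v_e = Isp · g₀ = 295 × 9.81 = 2894.0 m/s.
m₀ = payload + dry + propellant = 18,100 + 20,600 + 657,400 = 696,100 kg.
m_f = payload + dry = 18,100 + 20,600 = 38,700 kg.
Δv = v_e · ln(m₀/m_f) = 2894.0 × ln(17.99) = 2894.0 × 2.8897 ≈ 8362.5 m/s.

Δv ≈ 8360 m/s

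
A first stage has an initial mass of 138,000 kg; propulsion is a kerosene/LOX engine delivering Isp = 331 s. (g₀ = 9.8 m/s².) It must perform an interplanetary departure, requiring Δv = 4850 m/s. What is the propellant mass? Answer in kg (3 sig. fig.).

propellant mass ≈ 107000 kg

v_e = Isp · g₀ = 331 × 9.8 = 3243.8 m/s.
m₀/m_f = exp(Δv / v_e) = exp(4850 / 3243.8) = exp(1.4952) = 4.4601.
m_f = 138,000 / 4.4601 = 30,941 kg, so propellant = m₀ − m_f = 138,000 − 30,941 = 107,059 kg.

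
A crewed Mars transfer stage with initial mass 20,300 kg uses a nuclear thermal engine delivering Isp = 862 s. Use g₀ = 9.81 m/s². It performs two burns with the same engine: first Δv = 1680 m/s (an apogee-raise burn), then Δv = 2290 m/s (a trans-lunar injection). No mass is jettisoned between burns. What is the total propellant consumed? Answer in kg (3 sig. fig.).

total propellant consumed ≈ 7610 kg

v_e = Isp · g₀ = 862 × 9.81 = 8456.2 m/s.
After the first burn: m = 20300 × exp(−1680/8456.2) = 20300 × 0.81982 = 16,642.3 kg.
After the second burn: m = 16,642.3 × exp(−2290/8456.2) = 16,642.3 × 0.76276 = 12,694.1 kg.
Total propellant = m₀ − m_final = 20300 − 12,694.1 = 7,605.9 kg.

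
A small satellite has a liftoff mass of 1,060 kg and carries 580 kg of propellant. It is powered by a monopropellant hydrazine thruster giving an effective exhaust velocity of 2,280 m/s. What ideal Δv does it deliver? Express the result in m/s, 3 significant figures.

Δv ≈ 1810 m/s

m_f = m₀ − m_prop = 1,060 − 580 = 480 kg.
Δv = v_e · ln(m₀/m_f) = 2280.0 × ln(2.208) = 2280.0 × 0.7922 ≈ 1806.3 m/s.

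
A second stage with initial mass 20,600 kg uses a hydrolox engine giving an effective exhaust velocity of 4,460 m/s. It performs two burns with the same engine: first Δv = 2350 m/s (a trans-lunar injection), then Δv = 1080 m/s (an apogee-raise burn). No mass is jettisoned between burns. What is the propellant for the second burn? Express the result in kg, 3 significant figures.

After the first burn: m = 20600 × exp(−2350/4460.0) = 20600 × 0.59043 = 12,162.9 kg.
After the second burn: m = 12,162.9 × exp(−1080/4460.0) = 12,162.9 × 0.78494 = 9,547.15 kg.
Second-burn propellant = 12,162.9 − 9,547.15 = 2,615.75 kg.

propellant for the second burn ≈ 2620 kg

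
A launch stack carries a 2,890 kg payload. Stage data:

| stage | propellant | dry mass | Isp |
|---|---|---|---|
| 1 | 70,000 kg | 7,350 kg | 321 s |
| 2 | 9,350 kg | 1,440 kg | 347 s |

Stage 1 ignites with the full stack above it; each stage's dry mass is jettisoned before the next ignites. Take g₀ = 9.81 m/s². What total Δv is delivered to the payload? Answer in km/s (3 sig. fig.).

Ignition mass of stage 1 = 70,000+7,350 + 9,350+1,440 + 2,890 = 91,030 kg.
Stage 1: m₀ = 91,030 kg, m_f = 91,030 − 70,000 = 21,030 kg; Δv = 321×9.81×ln(4.329) = 3149.0×1.4652 ≈ 4614 m/s.
Stage 2: m₀ = 13,680 kg, m_f = 13,680 − 9,350 = 4,330 kg; Δv = 347×9.81×ln(3.159) = 3404.1×1.1504 ≈ 3916 m/s.
Total Δv = 4614 + 3916 = 8530 m/s.

Δv ≈ 8.53 km/s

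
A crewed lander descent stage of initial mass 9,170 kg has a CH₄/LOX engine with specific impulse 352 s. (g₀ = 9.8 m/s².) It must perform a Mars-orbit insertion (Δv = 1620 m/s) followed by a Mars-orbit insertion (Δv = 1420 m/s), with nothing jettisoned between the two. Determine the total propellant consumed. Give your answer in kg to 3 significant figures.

v_e = Isp · g₀ = 352 × 9.8 = 3449.6 m/s.
After the first burn: m = 9170 × exp(−1620/3449.6) = 9170 × 0.62524 = 5,733.45 kg.
After the second burn: m = 5,733.45 × exp(−1420/3449.6) = 5,733.45 × 0.66256 = 3,798.75 kg.
Total propellant = m₀ − m_final = 9170 − 3,798.75 = 5,371.25 kg.

total propellant consumed ≈ 5370 kg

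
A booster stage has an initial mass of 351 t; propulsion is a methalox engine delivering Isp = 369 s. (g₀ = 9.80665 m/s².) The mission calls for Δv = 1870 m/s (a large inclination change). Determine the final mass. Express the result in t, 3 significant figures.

v_e = Isp · g₀ = 369 × 9.80665 = 3618.7 m/s.
m₀/m_f = exp(Δv / v_e) = exp(1870 / 3618.7) = exp(0.5168) = 1.6766.
m_f = m₀ / 1.6766 = 351 / 1.6766 = 209.352 t.

final mass ≈ 209 t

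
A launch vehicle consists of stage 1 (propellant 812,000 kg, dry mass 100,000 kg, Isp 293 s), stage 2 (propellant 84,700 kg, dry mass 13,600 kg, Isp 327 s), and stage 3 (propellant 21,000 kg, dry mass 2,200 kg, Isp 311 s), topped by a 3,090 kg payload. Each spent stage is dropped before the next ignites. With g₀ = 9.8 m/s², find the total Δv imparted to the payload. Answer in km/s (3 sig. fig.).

Δv ≈ 12.9 km/s

Ignition mass of stage 1 = 812,000+100,000 + 84,700+13,600 + 21,000+2,200 + 3,090 = 1,036,590 kg.
Stage 1: m₀ = 1,036,590 kg, m_f = 1,036,590 − 812,000 = 224,590 kg; Δv = 293×9.8×ln(4.615) = 2871.4×1.5294 ≈ 4392 m/s.
Stage 2: m₀ = 124,590 kg, m_f = 124,590 − 84,700 = 39,890 kg; Δv = 327×9.8×ln(3.123) = 3204.6×1.1389 ≈ 3650 m/s.
Stage 3: m₀ = 26,290 kg, m_f = 26,290 − 21,000 = 5,290 kg; Δv = 311×9.8×ln(4.97) = 3047.8×1.6034 ≈ 4887 m/s.
Total Δv = 4392 + 3650 + 4887 = 12929 m/s.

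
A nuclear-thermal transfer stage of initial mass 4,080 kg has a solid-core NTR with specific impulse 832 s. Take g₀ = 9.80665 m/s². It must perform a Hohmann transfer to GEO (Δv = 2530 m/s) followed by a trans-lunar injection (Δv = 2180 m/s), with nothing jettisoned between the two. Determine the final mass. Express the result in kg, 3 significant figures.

v_e = Isp · g₀ = 832 × 9.80665 = 8159.1 m/s.
After the first burn: m = 4080 × exp(−2530/8159.1) = 4080 × 0.73339 = 2,992.23 kg.
After the second burn: m = 2,992.23 × exp(−2180/8159.1) = 2,992.23 × 0.76553 = 2,290.64 kg.

final mass ≈ 2290 kg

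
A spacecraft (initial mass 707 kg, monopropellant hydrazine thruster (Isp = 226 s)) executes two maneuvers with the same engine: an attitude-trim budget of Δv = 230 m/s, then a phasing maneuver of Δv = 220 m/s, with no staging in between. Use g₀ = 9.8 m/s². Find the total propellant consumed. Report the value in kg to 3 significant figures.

total propellant consumed ≈ 130 kg

v_e = Isp · g₀ = 226 × 9.8 = 2214.8 m/s.
After the first burn: m = 707 × exp(−230/2214.8) = 707 × 0.90136 = 637.262 kg.
After the second burn: m = 637.262 × exp(−220/2214.8) = 637.262 × 0.90544 = 577.003 kg.
Total propellant = m₀ − m_final = 707 − 577.003 = 129.997 kg.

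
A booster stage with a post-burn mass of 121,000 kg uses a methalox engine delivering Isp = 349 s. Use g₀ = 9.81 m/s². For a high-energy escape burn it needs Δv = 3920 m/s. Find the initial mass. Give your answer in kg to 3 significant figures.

initial mass ≈ 380000 kg

v_e = Isp · g₀ = 349 × 9.81 = 3423.7 m/s.
By the Tsiolkovsky rocket equation, m₀/m_f = exp(Δv / v_e) = exp(3920 / 3423.7) = exp(1.1450) = 3.1423.
m₀ = m_f × 3.1423 = 121,000 × 3.1423 = 380,218 kg.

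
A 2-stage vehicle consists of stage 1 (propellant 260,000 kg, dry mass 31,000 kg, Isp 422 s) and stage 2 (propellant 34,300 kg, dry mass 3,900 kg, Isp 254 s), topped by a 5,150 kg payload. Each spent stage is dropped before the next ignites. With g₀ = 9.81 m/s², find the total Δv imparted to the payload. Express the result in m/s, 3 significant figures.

Δv ≈ 10100 m/s

Ignition mass of stage 1 = 260,000+31,000 + 34,300+3,900 + 5,150 = 334,350 kg.
Stage 1: m₀ = 334,350 kg, m_f = 334,350 − 260,000 = 74,350 kg; Δv = 422×9.81×ln(4.497) = 4139.8×1.5034 ≈ 6224 m/s.
Stage 2: m₀ = 43,350 kg, m_f = 43,350 − 34,300 = 9,050 kg; Δv = 254×9.81×ln(4.79) = 2491.7×1.5665 ≈ 3903 m/s.
Total Δv = 6224 + 3903 = 10127 m/s.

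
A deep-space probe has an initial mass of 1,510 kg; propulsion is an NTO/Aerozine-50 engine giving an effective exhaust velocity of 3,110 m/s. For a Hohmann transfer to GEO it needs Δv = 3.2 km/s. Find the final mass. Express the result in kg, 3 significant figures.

By the Tsiolkovsky rocket equation, m₀/m_f = exp(Δv / v_e) = exp(3200 / 3110.0) = exp(1.0289) = 2.7981.
m_f = m₀ / 2.7981 = 1,510 / 2.7981 = 539.652 kg.

final mass ≈ 540 kg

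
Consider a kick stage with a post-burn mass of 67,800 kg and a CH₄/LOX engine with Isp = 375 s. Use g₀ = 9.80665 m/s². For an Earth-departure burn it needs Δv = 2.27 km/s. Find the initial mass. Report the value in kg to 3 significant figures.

initial mass ≈ 126000 kg

v_e = Isp · g₀ = 375 × 9.80665 = 3677.5 m/s.
From the ideal rocket equation, m₀/m_f = exp(Δv / v_e) = exp(2270 / 3677.5) = exp(0.6173) = 1.8539.
m₀ = m_f × 1.8539 = 67,800 × 1.8539 = 125,694 kg.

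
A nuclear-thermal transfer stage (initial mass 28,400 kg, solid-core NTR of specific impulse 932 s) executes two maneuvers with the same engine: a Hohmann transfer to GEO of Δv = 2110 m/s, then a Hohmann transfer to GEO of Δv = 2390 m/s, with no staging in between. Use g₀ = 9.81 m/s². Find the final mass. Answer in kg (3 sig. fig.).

final mass ≈ 17400 kg

v_e = Isp · g₀ = 932 × 9.81 = 9142.9 m/s.
After the first burn: m = 28400 × exp(−2110/9142.9) = 28400 × 0.79391 = 22,547 kg.
After the second burn: m = 22,547 × exp(−2390/9142.9) = 22,547 × 0.76997 = 17,360.5 kg.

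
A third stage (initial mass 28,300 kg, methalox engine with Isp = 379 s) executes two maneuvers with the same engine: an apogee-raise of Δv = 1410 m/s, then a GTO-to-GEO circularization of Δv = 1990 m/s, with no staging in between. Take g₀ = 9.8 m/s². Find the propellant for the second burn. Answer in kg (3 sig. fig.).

propellant for the second burn ≈ 8030 kg

v_e = Isp · g₀ = 379 × 9.8 = 3714.2 m/s.
After the first burn: m = 28300 × exp(−1410/3714.2) = 28300 × 0.68412 = 19,360.6 kg.
After the second burn: m = 19,360.6 × exp(−1990/3714.2) = 19,360.6 × 0.58521 = 11,330 kg.
Second-burn propellant = 19,360.6 − 11,330 = 8,030.6 kg.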